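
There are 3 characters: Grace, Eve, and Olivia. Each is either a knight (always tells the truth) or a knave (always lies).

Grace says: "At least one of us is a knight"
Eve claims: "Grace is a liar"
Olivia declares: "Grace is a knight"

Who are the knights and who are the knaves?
Grace is a knight.
Eve is a knave.
Olivia is a knight.

Verification:
- Grace (knight) says "At least one of us is a knight" - this is TRUE because Grace and Olivia are knights.
- Eve (knave) says "Grace is a liar" - this is FALSE (a lie) because Grace is a knight.
- Olivia (knight) says "Grace is a knight" - this is TRUE because Grace is a knight.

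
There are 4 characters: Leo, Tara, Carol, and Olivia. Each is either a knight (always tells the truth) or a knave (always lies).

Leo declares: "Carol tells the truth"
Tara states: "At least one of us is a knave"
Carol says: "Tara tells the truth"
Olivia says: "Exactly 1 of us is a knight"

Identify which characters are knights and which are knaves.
Leo is a knight.
Tara is a knight.
Carol is a knight.
Olivia is a knave.

Verification:
- Leo (knight) says "Carol tells the truth" - this is TRUE because Carol is a knight.
- Tara (knight) says "At least one of us is a knave" - this is TRUE because Olivia is a knave.
- Carol (knight) says "Tara tells the truth" - this is TRUE because Tara is a knight.
- Olivia (knave) says "Exactly 1 of us is a knight" - this is FALSE (a lie) because there are 3 knights.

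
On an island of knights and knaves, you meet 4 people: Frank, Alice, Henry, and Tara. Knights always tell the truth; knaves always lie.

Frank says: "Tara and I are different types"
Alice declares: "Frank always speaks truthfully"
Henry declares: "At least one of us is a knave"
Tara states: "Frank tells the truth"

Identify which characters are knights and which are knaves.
Frank is a knave.
Alice is a knave.
Henry is a knight.
Tara is a knave.

Verification:
- Frank (knave) says "Tara and I are different types" - this is FALSE (a lie) because Frank is a knave and Tara is a knave.
- Alice (knave) says "Frank always speaks truthfully" - this is FALSE (a lie) because Frank is a knave.
- Henry (knight) says "At least one of us is a knave" - this is TRUE because Frank, Alice, and Tara are knaves.
- Tara (knave) says "Frank tells the truth" - this is FALSE (a lie) because Frank is a knave.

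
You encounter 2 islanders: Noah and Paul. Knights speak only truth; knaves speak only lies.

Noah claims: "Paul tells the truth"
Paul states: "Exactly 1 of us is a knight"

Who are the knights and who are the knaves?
Noah is a knave.
Paul is a knave.

Verification:
- Noah (knave) says "Paul tells the truth" - this is FALSE (a lie) because Paul is a knave.
- Paul (knave) says "Exactly 1 of us is a knight" - this is FALSE (a lie) because there are 0 knights.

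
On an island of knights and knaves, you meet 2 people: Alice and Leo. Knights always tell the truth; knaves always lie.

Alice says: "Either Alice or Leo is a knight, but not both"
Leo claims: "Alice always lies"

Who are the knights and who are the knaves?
Alice is a knight.
Leo is a knave.

Verification:
- Alice (knight) says "Either Alice or Leo is a knight, but not both" - this is TRUE because Alice is a knight and Leo is a knave.
- Leo (knave) says "Alice always lies" - this is FALSE (a lie) because Alice is a knight.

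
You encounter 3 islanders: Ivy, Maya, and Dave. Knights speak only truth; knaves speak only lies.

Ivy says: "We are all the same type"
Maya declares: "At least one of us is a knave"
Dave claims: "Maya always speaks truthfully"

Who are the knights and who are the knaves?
Ivy is a knave.
Maya is a knight.
Dave is a knight.

Verification:
- Ivy (knave) says "We are all the same type" - this is FALSE (a lie) because Maya and Dave are knights and Ivy is a knave.
- Maya (knight) says "At least one of us is a knave" - this is TRUE because Ivy is a knave.
- Dave (knight) says "Maya always speaks truthfully" - this is TRUE because Maya is a knight.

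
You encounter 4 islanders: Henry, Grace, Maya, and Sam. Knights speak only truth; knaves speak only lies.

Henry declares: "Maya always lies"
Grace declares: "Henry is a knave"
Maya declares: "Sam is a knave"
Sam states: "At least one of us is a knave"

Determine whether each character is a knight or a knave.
Henry is a knight.
Grace is a knave.
Maya is a knave.
Sam is a knight.

Verification:
- Henry (knight) says "Maya always lies" - this is TRUE because Maya is a knave.
- Grace (knave) says "Henry is a knave" - this is FALSE (a lie) because Henry is a knight.
- Maya (knave) says "Sam is a knave" - this is FALSE (a lie) because Sam is a knight.
- Sam (knight) says "At least one of us is a knave" - this is TRUE because Grace and Maya are knaves.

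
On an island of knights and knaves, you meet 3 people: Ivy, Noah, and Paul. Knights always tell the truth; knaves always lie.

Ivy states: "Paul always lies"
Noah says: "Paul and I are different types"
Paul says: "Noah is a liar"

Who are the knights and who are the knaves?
Ivy is a knight.
Noah is a knight.
Paul is a knave.

Verification:
- Ivy (knight) says "Paul always lies" - this is TRUE because Paul is a knave.
- Noah (knight) says "Paul and I are different types" - this is TRUE because Noah is a knight and Paul is a knave.
- Paul (knave) says "Noah is a liar" - this is FALSE (a lie) because Noah is a knight.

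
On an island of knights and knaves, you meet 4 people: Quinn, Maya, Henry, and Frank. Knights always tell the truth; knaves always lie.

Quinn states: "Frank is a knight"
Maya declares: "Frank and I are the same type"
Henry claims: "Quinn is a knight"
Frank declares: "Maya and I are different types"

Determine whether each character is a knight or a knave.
Quinn is a knight.
Maya is a knave.
Henry is a knight.
Frank is a knight.

Verification:
- Quinn (knight) says "Frank is a knight" - this is TRUE because Frank is a knight.
- Maya (knave) says "Frank and I are the same type" - this is FALSE (a lie) because Maya is a knave and Frank is a knight.
- Henry (knight) says "Quinn is a knight" - this is TRUE because Quinn is a knight.
- Frank (knight) says "Maya and I are different types" - this is TRUE because Frank is a knight and Maya is a knave.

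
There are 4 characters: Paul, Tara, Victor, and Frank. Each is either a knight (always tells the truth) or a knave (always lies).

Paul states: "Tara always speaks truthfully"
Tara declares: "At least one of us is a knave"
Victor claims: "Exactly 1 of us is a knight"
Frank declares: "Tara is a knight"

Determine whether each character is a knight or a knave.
Paul is a knight.
Tara is a knight.
Victor is a knave.
Frank is a knight.

Verification:
- Paul (knight) says "Tara always speaks truthfully" - this is TRUE because Tara is a knight.
- Tara (knight) says "At least one of us is a knave" - this is TRUE because Victor is a knave.
- Victor (knave) says "Exactly 1 of us is a knight" - this is FALSE (a lie) because there are 3 knights.
- Frank (knight) says "Tara is a knight" - this is TRUE because Tara is a knight.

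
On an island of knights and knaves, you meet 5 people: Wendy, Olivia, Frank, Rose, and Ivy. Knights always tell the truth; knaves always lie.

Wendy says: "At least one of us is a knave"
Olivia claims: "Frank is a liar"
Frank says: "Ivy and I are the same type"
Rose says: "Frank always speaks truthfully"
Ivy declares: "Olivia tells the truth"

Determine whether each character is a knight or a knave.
Wendy is a knight.
Olivia is a knight.
Frank is a knave.
Rose is a knave.
Ivy is a knight.

Verification:
- Wendy (knight) says "At least one of us is a knave" - this is TRUE because Frank and Rose are knaves.
- Olivia (knight) says "Frank is a liar" - this is TRUE because Frank is a knave.
- Frank (knave) says "Ivy and I are the same type" - this is FALSE (a lie) because Frank is a knave and Ivy is a knight.
- Rose (knave) says "Frank always speaks truthfully" - this is FALSE (a lie) because Frank is a knave.
- Ivy (knight) says "Olivia tells the truth" - this is TRUE because Olivia is a knight.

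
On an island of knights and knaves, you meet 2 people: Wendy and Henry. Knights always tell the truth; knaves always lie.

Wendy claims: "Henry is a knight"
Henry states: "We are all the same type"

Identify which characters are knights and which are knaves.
Wendy is a knight.
Henry is a knight.

Verification:
- Wendy (knight) says "Henry is a knight" - this is TRUE because Henry is a knight.
- Henry (knight) says "We are all the same type" - this is TRUE because Wendy and Henry are knights.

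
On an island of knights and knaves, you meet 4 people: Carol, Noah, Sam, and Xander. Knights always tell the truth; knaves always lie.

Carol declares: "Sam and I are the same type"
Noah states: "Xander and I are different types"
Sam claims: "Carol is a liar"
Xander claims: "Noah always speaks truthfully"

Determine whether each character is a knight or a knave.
Carol is a knave.
Noah is a knave.
Sam is a knight.
Xander is a knave.

Verification:
- Carol (knave) says "Sam and I are the same type" - this is FALSE (a lie) because Carol is a knave and Sam is a knight.
- Noah (knave) says "Xander and I are different types" - this is FALSE (a lie) because Noah is a knave and Xander is a knave.
- Sam (knight) says "Carol is a liar" - this is TRUE because Carol is a knave.
- Xander (knave) says "Noah always speaks truthfully" - this is FALSE (a lie) because Noah is a knave.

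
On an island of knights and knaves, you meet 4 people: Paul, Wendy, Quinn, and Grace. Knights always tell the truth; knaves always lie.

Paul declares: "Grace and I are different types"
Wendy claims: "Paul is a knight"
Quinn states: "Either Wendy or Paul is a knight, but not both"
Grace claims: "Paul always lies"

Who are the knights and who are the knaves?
Paul is a knight.
Wendy is a knight.
Quinn is a knave.
Grace is a knave.

Verification:
- Paul (knight) says "Grace and I are different types" - this is TRUE because Paul is a knight and Grace is a knave.
- Wendy (knight) says "Paul is a knight" - this is TRUE because Paul is a knight.
- Quinn (knave) says "Either Wendy or Paul is a knight, but not both" - this is FALSE (a lie) because Wendy is a knight and Paul is a knight.
- Grace (knave) says "Paul always lies" - this is FALSE (a lie) because Paul is a knight.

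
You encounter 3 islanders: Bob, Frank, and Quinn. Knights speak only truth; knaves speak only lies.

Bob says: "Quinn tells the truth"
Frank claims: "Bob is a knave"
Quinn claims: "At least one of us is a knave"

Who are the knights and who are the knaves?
Bob is a knight.
Frank is a knave.
Quinn is a knight.

Verification:
- Bob (knight) says "Quinn tells the truth" - this is TRUE because Quinn is a knight.
- Frank (knave) says "Bob is a knave" - this is FALSE (a lie) because Bob is a knight.
- Quinn (knight) says "At least one of us is a knave" - this is TRUE because Frank is a knave.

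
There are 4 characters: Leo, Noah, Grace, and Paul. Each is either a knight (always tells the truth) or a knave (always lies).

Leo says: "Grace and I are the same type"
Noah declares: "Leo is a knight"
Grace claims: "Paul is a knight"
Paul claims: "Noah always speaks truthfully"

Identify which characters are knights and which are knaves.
Leo is a knight.
Noah is a knight.
Grace is a knight.
Paul is a knight.

Verification:
- Leo (knight) says "Grace and I are the same type" - this is TRUE because Leo is a knight and Grace is a knight.
- Noah (knight) says "Leo is a knight" - this is TRUE because Leo is a knight.
- Grace (knight) says "Paul is a knight" - this is TRUE because Paul is a knight.
- Paul (knight) says "Noah always speaks truthfully" - this is TRUE because Noah is a knight.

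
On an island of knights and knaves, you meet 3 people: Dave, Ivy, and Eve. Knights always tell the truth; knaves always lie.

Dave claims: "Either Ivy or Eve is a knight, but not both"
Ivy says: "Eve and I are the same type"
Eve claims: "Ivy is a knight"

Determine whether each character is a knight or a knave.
Dave is a knave.
Ivy is a knight.
Eve is a knight.

Verification:
- Dave (knave) says "Either Ivy or Eve is a knight, but not both" - this is FALSE (a lie) because Ivy is a knight and Eve is a knight.
- Ivy (knight) says "Eve and I are the same type" - this is TRUE because Ivy is a knight and Eve is a knight.
- Eve (knight) says "Ivy is a knight" - this is TRUE because Ivy is a knight.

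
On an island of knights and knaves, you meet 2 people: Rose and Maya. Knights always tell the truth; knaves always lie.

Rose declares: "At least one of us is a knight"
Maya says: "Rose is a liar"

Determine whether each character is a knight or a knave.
Rose is a knight.
Maya is a knave.

Verification:
- Rose (knight) says "At least one of us is a knight" - this is TRUE because Rose is a knight.
- Maya (knave) says "Rose is a liar" - this is FALSE (a lie) because Rose is a knight.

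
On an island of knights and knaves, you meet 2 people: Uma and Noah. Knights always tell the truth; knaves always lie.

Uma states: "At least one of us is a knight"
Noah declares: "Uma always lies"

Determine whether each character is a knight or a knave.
Uma is a knight.
Noah is a knave.

Verification:
- Uma (knight) says "At least one of us is a knight" - this is TRUE because Uma is a knight.
- Noah (knave) says "Uma always lies" - this is FALSE (a lie) because Uma is a knight.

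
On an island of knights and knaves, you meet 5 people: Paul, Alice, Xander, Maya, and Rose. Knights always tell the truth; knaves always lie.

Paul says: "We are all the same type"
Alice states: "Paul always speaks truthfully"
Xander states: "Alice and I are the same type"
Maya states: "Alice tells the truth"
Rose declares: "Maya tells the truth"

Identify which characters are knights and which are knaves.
Paul is a knight.
Alice is a knight.
Xander is a knight.
Maya is a knight.
Rose is a knight.

Verification:
- Paul (knight) says "We are all the same type" - this is TRUE because Paul, Alice, Xander, Maya, and Rose are knights.
- Alice (knight) says "Paul always speaks truthfully" - this is TRUE because Paul is a knight.
- Xander (knight) says "Alice and I are the same type" - this is TRUE because Xander is a knight and Alice is a knight.
- Maya (knight) says "Alice tells the truth" - this is TRUE because Alice is a knight.
- Rose (knight) says "Maya tells the truth" - this is TRUE because Maya is a knight.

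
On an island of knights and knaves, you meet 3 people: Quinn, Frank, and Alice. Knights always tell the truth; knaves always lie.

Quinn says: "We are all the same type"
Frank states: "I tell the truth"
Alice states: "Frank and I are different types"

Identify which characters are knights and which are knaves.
Quinn is a knave.
Frank is a knave.
Alice is a knight.

Verification:
- Quinn (knave) says "We are all the same type" - this is FALSE (a lie) because Alice is a knight and Quinn and Frank are knaves.
- Frank (knave) says "I tell the truth" - this is FALSE (a lie) because Frank is a knave.
- Alice (knight) says "Frank and I are different types" - this is TRUE because Alice is a knight and Frank is a knave.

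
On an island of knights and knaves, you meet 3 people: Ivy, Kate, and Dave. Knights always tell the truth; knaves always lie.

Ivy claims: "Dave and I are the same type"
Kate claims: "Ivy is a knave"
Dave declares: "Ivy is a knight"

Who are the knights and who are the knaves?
Ivy is a knight.
Kate is a knave.
Dave is a knight.

Verification:
- Ivy (knight) says "Dave and I are the same type" - this is TRUE because Ivy is a knight and Dave is a knight.
- Kate (knave) says "Ivy is a knave" - this is FALSE (a lie) because Ivy is a knight.
- Dave (knight) says "Ivy is a knight" - this is TRUE because Ivy is a knight.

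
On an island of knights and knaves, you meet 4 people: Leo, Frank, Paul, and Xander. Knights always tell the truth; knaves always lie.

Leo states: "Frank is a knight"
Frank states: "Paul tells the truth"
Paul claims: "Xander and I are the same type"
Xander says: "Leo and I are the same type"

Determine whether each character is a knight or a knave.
Leo is a knight.
Frank is a knight.
Paul is a knight.
Xander is a knight.

Verification:
- Leo (knight) says "Frank is a knight" - this is TRUE because Frank is a knight.
- Frank (knight) says "Paul tells the truth" - this is TRUE because Paul is a knight.
- Paul (knight) says "Xander and I are the same type" - this is TRUE because Paul is a knight and Xander is a knight.
- Xander (knight) says "Leo and I are the same type" - this is TRUE because Xander is a knight and Leo is a knight.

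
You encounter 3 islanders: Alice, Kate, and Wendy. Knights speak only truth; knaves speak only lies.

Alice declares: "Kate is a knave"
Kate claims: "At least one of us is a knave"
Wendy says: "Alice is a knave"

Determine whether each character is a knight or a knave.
Alice is a knave.
Kate is a knight.
Wendy is a knight.

Verification:
- Alice (knave) says "Kate is a knave" - this is FALSE (a lie) because Kate is a knight.
- Kate (knight) says "At least one of us is a knave" - this is TRUE because Alice is a knave.
- Wendy (knight) says "Alice is a knave" - this is TRUE because Alice is a knave.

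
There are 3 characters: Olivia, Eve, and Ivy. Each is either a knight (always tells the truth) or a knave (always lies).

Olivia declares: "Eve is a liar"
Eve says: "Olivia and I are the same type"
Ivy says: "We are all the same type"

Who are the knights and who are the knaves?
Olivia is a knight.
Eve is a knave.
Ivy is a knave.

Verification:
- Olivia (knight) says "Eve is a liar" - this is TRUE because Eve is a knave.
- Eve (knave) says "Olivia and I are the same type" - this is FALSE (a lie) because Eve is a knave and Olivia is a knight.
- Ivy (knave) says "We are all the same type" - this is FALSE (a lie) because Olivia is a knight and Eve and Ivy are knaves.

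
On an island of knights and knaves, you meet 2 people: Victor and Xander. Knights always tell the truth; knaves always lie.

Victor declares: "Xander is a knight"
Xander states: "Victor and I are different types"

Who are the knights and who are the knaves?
Victor is a knave.
Xander is a knave.

Verification:
- Victor (knave) says "Xander is a knight" - this is FALSE (a lie) because Xander is a knave.
- Xander (knave) says "Victor and I are different types" - this is FALSE (a lie) because Xander is a knave and Victor is a knave.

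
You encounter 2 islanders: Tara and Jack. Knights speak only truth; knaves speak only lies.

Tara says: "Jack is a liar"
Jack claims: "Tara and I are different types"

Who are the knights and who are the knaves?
Tara is a knave.
Jack is a knight.

Verification:
- Tara (knave) says "Jack is a liar" - this is FALSE (a lie) because Jack is a knight.
- Jack (knight) says "Tara and I are different types" - this is TRUE because Jack is a knight and Tara is a knave.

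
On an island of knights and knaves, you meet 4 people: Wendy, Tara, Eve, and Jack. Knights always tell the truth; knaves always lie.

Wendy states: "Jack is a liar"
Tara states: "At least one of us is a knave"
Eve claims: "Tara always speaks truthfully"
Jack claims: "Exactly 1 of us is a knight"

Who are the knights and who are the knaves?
Wendy is a knight.
Tara is a knight.
Eve is a knight.
Jack is a knave.

Verification:
- Wendy (knight) says "Jack is a liar" - this is TRUE because Jack is a knave.
- Tara (knight) says "At least one of us is a knave" - this is TRUE because Jack is a knave.
- Eve (knight) says "Tara always speaks truthfully" - this is TRUE because Tara is a knight.
- Jack (knave) says "Exactly 1 of us is a knight" - this is FALSE (a lie) because there are 3 knights.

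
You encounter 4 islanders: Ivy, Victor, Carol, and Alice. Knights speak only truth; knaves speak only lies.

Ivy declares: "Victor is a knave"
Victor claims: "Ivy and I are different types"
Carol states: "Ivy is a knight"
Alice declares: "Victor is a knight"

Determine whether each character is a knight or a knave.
Ivy is a knave.
Victor is a knight.
Carol is a knave.
Alice is a knight.

Verification:
- Ivy (knave) says "Victor is a knave" - this is FALSE (a lie) because Victor is a knight.
- Victor (knight) says "Ivy and I are different types" - this is TRUE because Victor is a knight and Ivy is a knave.
- Carol (knave) says "Ivy is a knight" - this is FALSE (a lie) because Ivy is a knave.
- Alice (knight) says "Victor is a knight" - this is TRUE because Victor is a knight.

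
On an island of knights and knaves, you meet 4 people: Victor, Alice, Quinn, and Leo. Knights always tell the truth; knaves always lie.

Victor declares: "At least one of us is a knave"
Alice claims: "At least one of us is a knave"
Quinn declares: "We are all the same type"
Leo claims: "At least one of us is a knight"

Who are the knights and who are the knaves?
Victor is a knight.
Alice is a knight.
Quinn is a knave.
Leo is a knight.

Verification:
- Victor (knight) says "At least one of us is a knave" - this is TRUE because Quinn is a knave.
- Alice (knight) says "At least one of us is a knave" - this is TRUE because Quinn is a knave.
- Quinn (knave) says "We are all the same type" - this is FALSE (a lie) because Victor, Alice, and Leo are knights and Quinn is a knave.
- Leo (knight) says "At least one of us is a knight" - this is TRUE because Victor, Alice, and Leo are knights.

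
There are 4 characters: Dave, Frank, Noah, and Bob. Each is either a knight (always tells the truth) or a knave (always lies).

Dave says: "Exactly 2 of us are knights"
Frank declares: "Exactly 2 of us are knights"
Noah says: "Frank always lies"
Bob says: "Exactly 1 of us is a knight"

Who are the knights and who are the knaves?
Dave is a knight.
Frank is a knight.
Noah is a knave.
Bob is a knave.

Verification:
- Dave (knight) says "Exactly 2 of us are knights" - this is TRUE because there are 2 knights.
- Frank (knight) says "Exactly 2 of us are knights" - this is TRUE because there are 2 knights.
- Noah (knave) says "Frank always lies" - this is FALSE (a lie) because Frank is a knight.
- Bob (knave) says "Exactly 1 of us is a knight" - this is FALSE (a lie) because there are 2 knights.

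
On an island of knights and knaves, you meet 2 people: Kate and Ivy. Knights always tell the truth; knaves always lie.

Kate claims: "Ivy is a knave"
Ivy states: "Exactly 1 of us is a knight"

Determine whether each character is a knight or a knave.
Kate is a knave.
Ivy is a knight.

Verification:
- Kate (knave) says "Ivy is a knave" - this is FALSE (a lie) because Ivy is a knight.
- Ivy (knight) says "Exactly 1 of us is a knight" - this is TRUE because there are 1 knights.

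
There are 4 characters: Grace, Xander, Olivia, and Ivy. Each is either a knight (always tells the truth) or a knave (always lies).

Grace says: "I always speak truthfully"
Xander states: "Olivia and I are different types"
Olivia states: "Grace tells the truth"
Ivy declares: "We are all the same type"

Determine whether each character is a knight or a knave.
Grace is a knave.
Xander is a knight.
Olivia is a knave.
Ivy is a knave.

Verification:
- Grace (knave) says "I always speak truthfully" - this is FALSE (a lie) because Grace is a knave.
- Xander (knight) says "Olivia and I are different types" - this is TRUE because Xander is a knight and Olivia is a knave.
- Olivia (knave) says "Grace tells the truth" - this is FALSE (a lie) because Grace is a knave.
- Ivy (knave) says "We are all the same type" - this is FALSE (a lie) because Xander is a knight and Grace, Olivia, and Ivy are knaves.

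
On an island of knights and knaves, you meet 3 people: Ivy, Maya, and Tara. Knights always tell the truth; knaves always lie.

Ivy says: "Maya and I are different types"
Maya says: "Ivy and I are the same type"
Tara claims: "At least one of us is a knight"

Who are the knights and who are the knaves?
Ivy is a knight.
Maya is a knave.
Tara is a knight.

Verification:
- Ivy (knight) says "Maya and I are different types" - this is TRUE because Ivy is a knight and Maya is a knave.
- Maya (knave) says "Ivy and I are the same type" - this is FALSE (a lie) because Maya is a knave and Ivy is a knight.
- Tara (knight) says "At least one of us is a knight" - this is TRUE because Ivy and Tara are knights.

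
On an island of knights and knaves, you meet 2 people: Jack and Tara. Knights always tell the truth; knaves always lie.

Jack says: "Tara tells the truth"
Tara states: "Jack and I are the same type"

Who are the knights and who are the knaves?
Jack is a knight.
Tara is a knight.

Verification:
- Jack (knight) says "Tara tells the truth" - this is TRUE because Tara is a knight.
- Tara (knight) says "Jack and I are the same type" - this is TRUE because Tara is a knight and Jack is a knight.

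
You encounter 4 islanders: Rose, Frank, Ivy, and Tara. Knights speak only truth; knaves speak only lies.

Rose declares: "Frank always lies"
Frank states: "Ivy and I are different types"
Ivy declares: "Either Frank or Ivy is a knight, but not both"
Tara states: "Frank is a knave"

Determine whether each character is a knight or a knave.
Rose is a knight.
Frank is a knave.
Ivy is a knave.
Tara is a knight.

Verification:
- Rose (knight) says "Frank always lies" - this is TRUE because Frank is a knave.
- Frank (knave) says "Ivy and I are different types" - this is FALSE (a lie) because Frank is a knave and Ivy is a knave.
- Ivy (knave) says "Either Frank or Ivy is a knight, but not both" - this is FALSE (a lie) because Frank is a knave and Ivy is a knave.
- Tara (knight) says "Frank is a knave" - this is TRUE because Frank is a knave.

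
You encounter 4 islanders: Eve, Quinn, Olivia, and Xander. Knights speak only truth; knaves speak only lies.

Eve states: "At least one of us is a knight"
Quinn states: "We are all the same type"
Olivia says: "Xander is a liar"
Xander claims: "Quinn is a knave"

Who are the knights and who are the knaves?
Eve is a knight.
Quinn is a knave.
Olivia is a knave.
Xander is a knight.

Verification:
- Eve (knight) says "At least one of us is a knight" - this is TRUE because Eve and Xander are knights.
- Quinn (knave) says "We are all the same type" - this is FALSE (a lie) because Eve and Xander are knights and Quinn and Olivia are knaves.
- Olivia (knave) says "Xander is a liar" - this is FALSE (a lie) because Xander is a knight.
- Xander (knight) says "Quinn is a knave" - this is TRUE because Quinn is a knave.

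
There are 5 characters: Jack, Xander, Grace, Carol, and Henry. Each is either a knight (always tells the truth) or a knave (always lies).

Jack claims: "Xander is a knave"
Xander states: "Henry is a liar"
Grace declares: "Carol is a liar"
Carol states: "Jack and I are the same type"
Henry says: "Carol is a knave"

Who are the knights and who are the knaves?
Jack is a knight.
Xander is a knave.
Grace is a knight.
Carol is a knave.
Henry is a knight.

Verification:
- Jack (knight) says "Xander is a knave" - this is TRUE because Xander is a knave.
- Xander (knave) says "Henry is a liar" - this is FALSE (a lie) because Henry is a knight.
- Grace (knight) says "Carol is a liar" - this is TRUE because Carol is a knave.
- Carol (knave) says "Jack and I are the same type" - this is FALSE (a lie) because Carol is a knave and Jack is a knight.
- Henry (knight) says "Carol is a knave" - this is TRUE because Carol is a knave.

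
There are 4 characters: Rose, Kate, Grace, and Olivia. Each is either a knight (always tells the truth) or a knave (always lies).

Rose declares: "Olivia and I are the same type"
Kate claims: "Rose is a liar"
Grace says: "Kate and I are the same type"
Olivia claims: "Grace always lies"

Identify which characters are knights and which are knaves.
Rose is a knave.
Kate is a knight.
Grace is a knave.
Olivia is a knight.

Verification:
- Rose (knave) says "Olivia and I are the same type" - this is FALSE (a lie) because Rose is a knave and Olivia is a knight.
- Kate (knight) says "Rose is a liar" - this is TRUE because Rose is a knave.
- Grace (knave) says "Kate and I are the same type" - this is FALSE (a lie) because Grace is a knave and Kate is a knight.
- Olivia (knight) says "Grace always lies" - this is TRUE because Grace is a knave.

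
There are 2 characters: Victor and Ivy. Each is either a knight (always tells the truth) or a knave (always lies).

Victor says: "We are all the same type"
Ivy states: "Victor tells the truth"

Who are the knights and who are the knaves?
Victor is a knight.
Ivy is a knight.

Verification:
- Victor (knight) says "We are all the same type" - this is TRUE because Victor and Ivy are knights.
- Ivy (knight) says "Victor tells the truth" - this is TRUE because Victor is a knight.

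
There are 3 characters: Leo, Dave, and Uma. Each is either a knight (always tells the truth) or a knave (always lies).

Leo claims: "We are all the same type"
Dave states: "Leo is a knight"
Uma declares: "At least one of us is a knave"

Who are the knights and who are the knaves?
Leo is a knave.
Dave is a knave.
Uma is a knight.

Verification:
- Leo (knave) says "We are all the same type" - this is FALSE (a lie) because Uma is a knight and Leo and Dave are knaves.
- Dave (knave) says "Leo is a knight" - this is FALSE (a lie) because Leo is a knave.
- Uma (knight) says "At least one of us is a knave" - this is TRUE because Leo and Dave are knaves.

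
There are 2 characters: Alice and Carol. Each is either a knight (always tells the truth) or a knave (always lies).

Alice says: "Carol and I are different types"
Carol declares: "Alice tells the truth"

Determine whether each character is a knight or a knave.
Alice is a knave.
Carol is a knave.

Verification:
- Alice (knave) says "Carol and I are different types" - this is FALSE (a lie) because Alice is a knave and Carol is a knave.
- Carol (knave) says "Alice tells the truth" - this is FALSE (a lie) because Alice is a knave.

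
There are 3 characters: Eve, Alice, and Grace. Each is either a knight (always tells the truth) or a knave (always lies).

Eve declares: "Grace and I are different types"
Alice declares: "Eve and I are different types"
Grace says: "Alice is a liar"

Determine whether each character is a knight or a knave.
Eve is a knave.
Alice is a knight.
Grace is a knave.

Verification:
- Eve (knave) says "Grace and I are different types" - this is FALSE (a lie) because Eve is a knave and Grace is a knave.
- Alice (knight) says "Eve and I are different types" - this is TRUE because Alice is a knight and Eve is a knave.
- Grace (knave) says "Alice is a liar" - this is FALSE (a lie) because Alice is a knight.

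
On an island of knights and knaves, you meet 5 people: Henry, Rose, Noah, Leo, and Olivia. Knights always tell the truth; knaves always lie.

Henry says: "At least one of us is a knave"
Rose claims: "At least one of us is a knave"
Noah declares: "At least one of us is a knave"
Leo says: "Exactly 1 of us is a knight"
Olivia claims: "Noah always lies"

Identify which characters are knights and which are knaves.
Henry is a knight.
Rose is a knight.
Noah is a knight.
Leo is a knave.
Olivia is a knave.

Verification:
- Henry (knight) says "At least one of us is a knave" - this is TRUE because Leo and Olivia are knaves.
- Rose (knight) says "At least one of us is a knave" - this is TRUE because Leo and Olivia are knaves.
- Noah (knight) says "At least one of us is a knave" - this is TRUE because Leo and Olivia are knaves.
- Leo (knave) says "Exactly 1 of us is a knight" - this is FALSE (a lie) because there are 3 knights.
- Olivia (knave) says "Noah always lies" - this is FALSE (a lie) because Noah is a knight.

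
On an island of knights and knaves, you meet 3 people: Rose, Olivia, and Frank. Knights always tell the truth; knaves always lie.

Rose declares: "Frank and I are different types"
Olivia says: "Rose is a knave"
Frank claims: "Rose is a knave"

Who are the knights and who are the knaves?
Rose is a knight.
Olivia is a knave.
Frank is a knave.

Verification:
- Rose (knight) says "Frank and I are different types" - this is TRUE because Rose is a knight and Frank is a knave.
- Olivia (knave) says "Rose is a knave" - this is FALSE (a lie) because Rose is a knight.
- Frank (knave) says "Rose is a knave" - this is FALSE (a lie) because Rose is a knight.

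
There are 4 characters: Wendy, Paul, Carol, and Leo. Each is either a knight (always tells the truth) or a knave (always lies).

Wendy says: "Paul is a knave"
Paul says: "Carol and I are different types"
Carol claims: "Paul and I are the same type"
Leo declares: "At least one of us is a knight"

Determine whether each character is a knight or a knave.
Wendy is a knave.
Paul is a knight.
Carol is a knave.
Leo is a knight.

Verification:
- Wendy (knave) says "Paul is a knave" - this is FALSE (a lie) because Paul is a knight.
- Paul (knight) says "Carol and I are different types" - this is TRUE because Paul is a knight and Carol is a knave.
- Carol (knave) says "Paul and I are the same type" - this is FALSE (a lie) because Carol is a knave and Paul is a knight.
- Leo (knight) says "At least one of us is a knight" - this is TRUE because Paul and Leo are knights.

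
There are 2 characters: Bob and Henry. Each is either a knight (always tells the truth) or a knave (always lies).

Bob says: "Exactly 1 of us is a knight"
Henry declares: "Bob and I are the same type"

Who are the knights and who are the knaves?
Bob is a knight.
Henry is a knave.

Verification:
- Bob (knight) says "Exactly 1 of us is a knight" - this is TRUE because there are 1 knights.
- Henry (knave) says "Bob and I are the same type" - this is FALSE (a lie) because Henry is a knave and Bob is a knight.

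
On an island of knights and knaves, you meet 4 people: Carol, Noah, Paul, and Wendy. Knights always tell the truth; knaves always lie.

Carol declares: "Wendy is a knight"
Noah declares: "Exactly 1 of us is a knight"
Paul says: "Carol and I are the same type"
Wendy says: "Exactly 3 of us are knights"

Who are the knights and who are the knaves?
Carol is a knight.
Noah is a knave.
Paul is a knight.
Wendy is a knight.

Verification:
- Carol (knight) says "Wendy is a knight" - this is TRUE because Wendy is a knight.
- Noah (knave) says "Exactly 1 of us is a knight" - this is FALSE (a lie) because there are 3 knights.
- Paul (knight) says "Carol and I are the same type" - this is TRUE because Paul is a knight and Carol is a knight.
- Wendy (knight) says "Exactly 3 of us are knights" - this is TRUE because there are 3 knights.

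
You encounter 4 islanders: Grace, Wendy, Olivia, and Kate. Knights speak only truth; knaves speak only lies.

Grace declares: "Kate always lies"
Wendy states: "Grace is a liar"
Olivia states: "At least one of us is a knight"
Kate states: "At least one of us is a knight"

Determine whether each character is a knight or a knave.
Grace is a knave.
Wendy is a knight.
Olivia is a knight.
Kate is a knight.

Verification:
- Grace (knave) says "Kate always lies" - this is FALSE (a lie) because Kate is a knight.
- Wendy (knight) says "Grace is a liar" - this is TRUE because Grace is a knave.
- Olivia (knight) says "At least one of us is a knight" - this is TRUE because Wendy, Olivia, and Kate are knights.
- Kate (knight) says "At least one of us is a knight" - this is TRUE because Wendy, Olivia, and Kate are knights.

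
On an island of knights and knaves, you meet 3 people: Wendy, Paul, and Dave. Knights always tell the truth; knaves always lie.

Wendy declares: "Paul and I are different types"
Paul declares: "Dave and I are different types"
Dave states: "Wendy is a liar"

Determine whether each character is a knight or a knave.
Wendy is a knight.
Paul is a knave.
Dave is a knave.

Verification:
- Wendy (knight) says "Paul and I are different types" - this is TRUE because Wendy is a knight and Paul is a knave.
- Paul (knave) says "Dave and I are different types" - this is FALSE (a lie) because Paul is a knave and Dave is a knave.
- Dave (knave) says "Wendy is a liar" - this is FALSE (a lie) because Wendy is a knight.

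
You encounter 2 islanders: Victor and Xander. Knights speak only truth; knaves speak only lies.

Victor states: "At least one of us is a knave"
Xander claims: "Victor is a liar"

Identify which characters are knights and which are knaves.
Victor is a knight.
Xander is a knave.

Verification:
- Victor (knight) says "At least one of us is a knave" - this is TRUE because Xander is a knave.
- Xander (knave) says "Victor is a liar" - this is FALSE (a lie) because Victor is a knight.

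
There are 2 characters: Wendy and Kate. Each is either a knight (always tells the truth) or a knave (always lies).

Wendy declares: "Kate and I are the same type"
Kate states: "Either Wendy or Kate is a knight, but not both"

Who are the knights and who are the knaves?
Wendy is a knave.
Kate is a knight.

Verification:
- Wendy (knave) says "Kate and I are the same type" - this is FALSE (a lie) because Wendy is a knave and Kate is a knight.
- Kate (knight) says "Either Wendy or Kate is a knight, but not both" - this is TRUE because Wendy is a knave and Kate is a knight.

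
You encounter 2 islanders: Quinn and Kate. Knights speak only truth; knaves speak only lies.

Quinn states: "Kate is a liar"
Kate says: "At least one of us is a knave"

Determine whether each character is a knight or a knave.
Quinn is a knave.
Kate is a knight.

Verification:
- Quinn (knave) says "Kate is a liar" - this is FALSE (a lie) because Kate is a knight.
- Kate (knight) says "At least one of us is a knave" - this is TRUE because Quinn is a knave.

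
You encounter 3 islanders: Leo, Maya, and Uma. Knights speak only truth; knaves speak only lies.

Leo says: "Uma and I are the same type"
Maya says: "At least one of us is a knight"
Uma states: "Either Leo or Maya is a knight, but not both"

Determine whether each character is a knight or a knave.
Leo is a knave.
Maya is a knight.
Uma is a knight.

Verification:
- Leo (knave) says "Uma and I are the same type" - this is FALSE (a lie) because Leo is a knave and Uma is a knight.
- Maya (knight) says "At least one of us is a knight" - this is TRUE because Maya and Uma are knights.
- Uma (knight) says "Either Leo or Maya is a knight, but not both" - this is TRUE because Leo is a knave and Maya is a knight.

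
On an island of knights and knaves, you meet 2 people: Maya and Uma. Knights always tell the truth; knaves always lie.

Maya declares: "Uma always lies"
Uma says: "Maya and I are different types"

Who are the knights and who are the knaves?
Maya is a knave.
Uma is a knight.

Verification:
- Maya (knave) says "Uma always lies" - this is FALSE (a lie) because Uma is a knight.
- Uma (knight) says "Maya and I are different types" - this is TRUE because Uma is a knight and Maya is a knave.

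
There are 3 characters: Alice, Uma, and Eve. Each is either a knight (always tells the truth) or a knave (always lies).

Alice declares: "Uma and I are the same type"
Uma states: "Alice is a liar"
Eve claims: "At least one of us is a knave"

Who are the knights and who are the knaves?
Alice is a knave.
Uma is a knight.
Eve is a knight.

Verification:
- Alice (knave) says "Uma and I are the same type" - this is FALSE (a lie) because Alice is a knave and Uma is a knight.
- Uma (knight) says "Alice is a liar" - this is TRUE because Alice is a knave.
- Eve (knight) says "At least one of us is a knave" - this is TRUE because Alice is a knave.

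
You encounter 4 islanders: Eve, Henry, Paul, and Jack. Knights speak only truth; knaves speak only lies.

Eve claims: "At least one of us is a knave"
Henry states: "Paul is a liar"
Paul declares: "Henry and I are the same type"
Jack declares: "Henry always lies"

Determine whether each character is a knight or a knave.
Eve is a knight.
Henry is a knight.
Paul is a knave.
Jack is a knave.

Verification:
- Eve (knight) says "At least one of us is a knave" - this is TRUE because Paul and Jack are knaves.
- Henry (knight) says "Paul is a liar" - this is TRUE because Paul is a knave.
- Paul (knave) says "Henry and I are the same type" - this is FALSE (a lie) because Paul is a knave and Henry is a knight.
- Jack (knave) says "Henry always lies" - this is FALSE (a lie) because Henry is a knight.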